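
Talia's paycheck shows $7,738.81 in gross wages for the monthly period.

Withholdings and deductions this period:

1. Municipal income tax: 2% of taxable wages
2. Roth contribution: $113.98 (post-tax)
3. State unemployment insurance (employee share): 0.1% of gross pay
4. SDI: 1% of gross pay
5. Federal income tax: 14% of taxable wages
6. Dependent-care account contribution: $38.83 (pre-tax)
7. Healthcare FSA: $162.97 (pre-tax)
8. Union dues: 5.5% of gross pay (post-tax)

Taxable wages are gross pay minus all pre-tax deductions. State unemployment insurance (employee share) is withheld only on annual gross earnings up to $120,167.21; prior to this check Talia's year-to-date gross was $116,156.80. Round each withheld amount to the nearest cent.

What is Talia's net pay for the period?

Healthcare FSA: $162.97
Dependent-care account contribution: $38.83
Pre-tax total = $162.97 + $38.83 = $201.80
Taxable wages = $7,738.81 − $201.80 = $7,537.01
Municipal income tax: $7,537.01 × 0.02 = $150.74
Federal income tax: $7,537.01 × 0.14 = $1,055.18
State unemployment insurance (employee share): only $120,167.21 − $116,156.80 = $4,010.41 of this check is subject → $4,010.41 × 0.001 = $4.01
SDI: $7,738.81 × 0.01 = $77.39
Union dues: $7,738.81 × 0.055 = $425.63
Roth contribution: $113.98
Total deductions = $162.97 + $38.83 + $150.74 + $1,055.18 + $4.01 + $77.39 + $425.63 + $113.98 = $2,028.73
Net pay = $7,738.81 − $2,028.73 = $5,710.08

$5,710.08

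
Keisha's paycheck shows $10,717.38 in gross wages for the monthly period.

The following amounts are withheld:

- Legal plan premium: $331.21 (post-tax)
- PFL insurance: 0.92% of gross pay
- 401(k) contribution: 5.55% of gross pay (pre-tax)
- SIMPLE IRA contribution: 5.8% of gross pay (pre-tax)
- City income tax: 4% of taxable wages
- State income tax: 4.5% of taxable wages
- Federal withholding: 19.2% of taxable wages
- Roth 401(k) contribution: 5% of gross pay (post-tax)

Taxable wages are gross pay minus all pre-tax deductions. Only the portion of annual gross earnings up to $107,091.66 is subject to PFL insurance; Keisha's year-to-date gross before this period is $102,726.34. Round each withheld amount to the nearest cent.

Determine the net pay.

$5,961.96

401(k) contribution: $10,717.38 × 0.0555 = $594.81
SIMPLE IRA contribution: $10,717.38 × 0.058 = $621.61
Pre-tax total = $594.81 + $621.61 = $1,216.42
Taxable wages = $10,717.38 − $1,216.42 = $9,500.96
City income tax: $9,500.96 × 0.04 = $380.04
Federal withholding: $9,500.96 × 0.192 = $1,824.18
State income tax: $9,500.96 × 0.045 = $427.54
PFL insurance: only $107,091.66 − $102,726.34 = $4,365.32 of this check is subject → $4,365.32 × 0.0092 = $40.16
Roth 401(k) contribution: $10,717.38 × 0.05 = $535.87
Legal plan premium: $331.21
Total deductions = $594.81 + $621.61 + $380.04 + $1,824.18 + $427.54 + $40.16 + $535.87 + $331.21 = $4,755.42
Net pay = $10,717.38 − $4,755.42 = $5,961.96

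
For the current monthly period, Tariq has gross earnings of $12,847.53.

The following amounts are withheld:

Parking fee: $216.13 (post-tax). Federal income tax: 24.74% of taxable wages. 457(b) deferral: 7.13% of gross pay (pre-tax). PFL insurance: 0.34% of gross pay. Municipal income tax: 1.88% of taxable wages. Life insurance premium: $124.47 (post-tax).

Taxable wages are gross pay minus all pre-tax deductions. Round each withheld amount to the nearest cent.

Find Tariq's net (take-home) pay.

457(b) deferral: $12,847.53 × 0.0713 = $916.03
Taxable wages = $12,847.53 − $916.03 = $11,931.50
Municipal income tax: $11,931.50 × 0.0188 = $224.31
Federal income tax: $11,931.50 × 0.2474 = $2,951.85
PFL insurance: $12,847.53 × 0.0034 = $43.68
Parking fee: $216.13
Life insurance premium: $124.47
Total deductions = $916.03 + $224.31 + $2,951.85 + $43.68 + $216.13 + $124.47 = $4,476.47
Net pay = $12,847.53 − $4,476.47 = $8,371.06

$8,371.06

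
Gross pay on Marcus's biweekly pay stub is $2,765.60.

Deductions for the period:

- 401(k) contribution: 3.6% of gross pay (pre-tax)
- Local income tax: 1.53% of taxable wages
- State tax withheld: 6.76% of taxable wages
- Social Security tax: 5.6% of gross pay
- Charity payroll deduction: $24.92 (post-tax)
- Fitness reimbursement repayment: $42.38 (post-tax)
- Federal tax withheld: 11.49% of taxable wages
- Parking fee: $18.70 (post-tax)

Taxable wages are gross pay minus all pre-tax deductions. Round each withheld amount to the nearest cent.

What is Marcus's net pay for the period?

$1,897.83

401(k) contribution: $2,765.60 × 0.036 = $99.56
Taxable wages = $2,765.60 − $99.56 = $2,666.04
State tax withheld: $2,666.04 × 0.0676 = $180.22
Local income tax: $2,666.04 × 0.0153 = $40.79
Federal tax withheld: $2,666.04 × 0.1149 = $306.33
Social Security tax: $2,765.60 × 0.056 = $154.87
Parking fee: $18.70
Fitness reimbursement repayment: $42.38
Charity payroll deduction: $24.92
Total deductions = $99.56 + $180.22 + $40.79 + $306.33 + $154.87 + $18.70 + $42.38 + $24.92 = $867.77
Net pay = $2,765.60 − $867.77 = $1,897.83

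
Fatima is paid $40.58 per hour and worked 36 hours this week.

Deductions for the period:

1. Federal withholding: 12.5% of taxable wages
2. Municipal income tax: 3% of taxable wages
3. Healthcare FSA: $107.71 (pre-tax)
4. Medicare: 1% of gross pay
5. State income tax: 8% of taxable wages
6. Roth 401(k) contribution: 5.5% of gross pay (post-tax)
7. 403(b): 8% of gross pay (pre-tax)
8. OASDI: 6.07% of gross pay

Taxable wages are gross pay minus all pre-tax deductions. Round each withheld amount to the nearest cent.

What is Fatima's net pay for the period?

$762.13

Gross pay: 36 × $40.58 = $1,460.88
403(b): $1,460.88 × 0.08 = $116.87
Healthcare FSA: $107.71
Pre-tax total = $116.87 + $107.71 = $224.58
Taxable wages = $1,460.88 − $224.58 = $1,236.30
State income tax: $1,236.30 × 0.08 = $98.90
Municipal income tax: $1,236.30 × 0.03 = $37.09
Federal withholding: $1,236.30 × 0.125 = $154.54
OASDI: $1,460.88 × 0.0607 = $88.68
Medicare: $1,460.88 × 0.01 = $14.61
Roth 401(k) contribution: $1,460.88 × 0.055 = $80.35
Total deductions = $116.87 + $107.71 + $98.90 + $37.09 + $154.54 + $88.68 + $14.61 + $80.35 = $698.75
Net pay = $1,460.88 − $698.75 = $762.13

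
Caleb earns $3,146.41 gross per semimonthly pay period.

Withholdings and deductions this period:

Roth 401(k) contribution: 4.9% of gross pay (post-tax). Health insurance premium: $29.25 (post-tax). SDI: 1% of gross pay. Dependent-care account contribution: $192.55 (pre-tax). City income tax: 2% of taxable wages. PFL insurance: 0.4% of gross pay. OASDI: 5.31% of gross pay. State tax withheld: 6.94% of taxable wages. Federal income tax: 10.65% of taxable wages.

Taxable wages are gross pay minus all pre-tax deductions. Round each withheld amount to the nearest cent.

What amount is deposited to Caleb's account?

$1,980.65

Dependent-care account contribution: $192.55
Taxable wages = $3,146.41 − $192.55 = $2,953.86
City income tax: $2,953.86 × 0.02 = $59.08
State tax withheld: $2,953.86 × 0.0694 = $205.00
Federal income tax: $2,953.86 × 0.1065 = $314.59
SDI: $3,146.41 × 0.01 = $31.46
PFL insurance: $3,146.41 × 0.004 = $12.59
OASDI: $3,146.41 × 0.0531 = $167.07
Health insurance premium: $29.25
Roth 401(k) contribution: $3,146.41 × 0.049 = $154.17
Total deductions = $192.55 + $59.08 + $205.00 + $314.59 + $31.46 + $12.59 + $167.07 + $29.25 + $154.17 = $1,165.76
Net pay = $3,146.41 − $1,165.76 = $1,980.65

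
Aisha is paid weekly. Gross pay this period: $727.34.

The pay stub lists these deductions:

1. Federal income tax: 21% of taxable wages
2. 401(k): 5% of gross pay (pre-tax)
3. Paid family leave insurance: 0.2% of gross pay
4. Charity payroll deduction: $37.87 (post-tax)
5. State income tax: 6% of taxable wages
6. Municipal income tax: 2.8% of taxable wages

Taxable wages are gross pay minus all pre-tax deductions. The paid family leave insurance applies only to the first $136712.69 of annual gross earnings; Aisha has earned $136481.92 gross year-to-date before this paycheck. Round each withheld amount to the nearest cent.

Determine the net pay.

$446.73

401(k): $727.34 × 0.05 = $36.37
Taxable wages = $727.34 − $36.37 = $690.97
Federal income tax: $690.97 × 0.21 = $145.10
State income tax: $690.97 × 0.06 = $41.46
Municipal income tax: $690.97 × 0.028 = $19.35
Paid family leave insurance: only $136712.69 − $136481.92 = $230.77 of this check is subject → $230.77 × 0.002 = $0.46
Charity payroll deduction: $37.87
Total deductions = $36.37 + $145.10 + $41.46 + $19.35 + $0.46 + $37.87 = $280.61
Net pay = $727.34 − $280.61 = $446.73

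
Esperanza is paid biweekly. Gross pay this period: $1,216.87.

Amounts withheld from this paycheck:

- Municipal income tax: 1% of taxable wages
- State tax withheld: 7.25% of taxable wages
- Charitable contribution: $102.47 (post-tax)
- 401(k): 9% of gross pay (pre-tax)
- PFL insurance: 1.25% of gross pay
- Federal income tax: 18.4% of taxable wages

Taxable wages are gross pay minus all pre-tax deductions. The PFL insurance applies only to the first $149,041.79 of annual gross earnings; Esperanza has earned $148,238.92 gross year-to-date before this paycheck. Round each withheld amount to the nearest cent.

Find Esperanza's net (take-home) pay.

$699.74

401(k): $1,216.87 × 0.09 = $109.52
Taxable wages = $1,216.87 − $109.52 = $1,107.35
State tax withheld: $1,107.35 × 0.0725 = $80.28
Municipal income tax: $1,107.35 × 0.01 = $11.07
Federal income tax: $1,107.35 × 0.184 = $203.75
PFL insurance: only $149,041.79 − $148,238.92 = $802.87 of this check is subject → $802.87 × 0.0125 = $10.04
Charitable contribution: $102.47
Total deductions = $109.52 + $80.28 + $11.07 + $203.75 + $10.04 + $102.47 = $517.13
Net pay = $1,216.87 − $517.13 = $699.74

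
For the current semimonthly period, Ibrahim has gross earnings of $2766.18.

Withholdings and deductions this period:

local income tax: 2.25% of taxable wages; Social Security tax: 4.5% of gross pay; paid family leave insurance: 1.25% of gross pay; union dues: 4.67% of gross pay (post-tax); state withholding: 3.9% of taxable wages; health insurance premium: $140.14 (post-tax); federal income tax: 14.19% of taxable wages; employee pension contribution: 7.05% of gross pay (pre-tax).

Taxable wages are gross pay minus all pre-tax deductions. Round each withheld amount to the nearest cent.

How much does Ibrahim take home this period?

$1619.80

Employee pension contribution: $2766.18 × 0.0705 = $195.02
Taxable wages = $2766.18 − $195.02 = $2571.16
Local income tax: $2571.16 × 0.0225 = $57.85
State withholding: $2571.16 × 0.039 = $100.28
Federal income tax: $2571.16 × 0.1419 = $364.85
Social Security tax: $2766.18 × 0.045 = $124.48
Paid family leave insurance: $2766.18 × 0.0125 = $34.58
Union dues: $2766.18 × 0.0467 = $129.18
Health insurance premium: $140.14
Total deductions = $195.02 + $57.85 + $100.28 + $364.85 + $124.48 + $34.58 + $129.18 + $140.14 = $1146.38
Net pay = $2766.18 − $1146.38 = $1619.80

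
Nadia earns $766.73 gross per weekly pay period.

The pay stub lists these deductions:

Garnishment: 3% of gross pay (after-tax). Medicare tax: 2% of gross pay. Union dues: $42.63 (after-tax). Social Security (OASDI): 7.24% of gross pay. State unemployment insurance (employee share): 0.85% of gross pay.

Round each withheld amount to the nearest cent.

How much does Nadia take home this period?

State unemployment insurance (employee share): $766.73 × 0.0085 = $6.52
Social Security (OASDI): $766.73 × 0.0724 = $55.51
Medicare tax: $766.73 × 0.02 = $15.33
Garnishment: $766.73 × 0.03 = $23.00
Union dues: $42.63
Total deductions = $6.52 + $55.51 + $15.33 + $23.00 + $42.63 = $142.99
Net pay = $766.73 − $142.99 = $623.74

$623.74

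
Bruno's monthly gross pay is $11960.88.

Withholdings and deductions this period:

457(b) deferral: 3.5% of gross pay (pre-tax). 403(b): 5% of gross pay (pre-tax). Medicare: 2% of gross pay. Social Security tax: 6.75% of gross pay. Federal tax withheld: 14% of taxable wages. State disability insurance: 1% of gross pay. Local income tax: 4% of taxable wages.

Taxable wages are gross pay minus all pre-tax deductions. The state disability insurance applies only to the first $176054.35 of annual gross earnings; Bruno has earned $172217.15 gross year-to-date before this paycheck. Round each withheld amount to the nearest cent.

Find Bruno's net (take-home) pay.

$7889.30

403(b): $11960.88 × 0.05 = $598.04
457(b) deferral: $11960.88 × 0.035 = $418.63
Pre-tax total = $598.04 + $418.63 = $1016.67
Taxable wages = $11960.88 − $1016.67 = $10944.21
Local income tax: $10944.21 × 0.04 = $437.77
Federal tax withheld: $10944.21 × 0.14 = $1532.19
Medicare: $11960.88 × 0.02 = $239.22
Social Security tax: $11960.88 × 0.0675 = $807.36
State disability insurance: only $176054.35 − $172217.15 = $3837.20 of this check is subject → $3837.20 × 0.01 = $38.37
Total deductions = $598.04 + $418.63 + $437.77 + $1532.19 + $239.22 + $807.36 + $38.37 = $4071.58
Net pay = $11960.88 − $4071.58 = $7889.30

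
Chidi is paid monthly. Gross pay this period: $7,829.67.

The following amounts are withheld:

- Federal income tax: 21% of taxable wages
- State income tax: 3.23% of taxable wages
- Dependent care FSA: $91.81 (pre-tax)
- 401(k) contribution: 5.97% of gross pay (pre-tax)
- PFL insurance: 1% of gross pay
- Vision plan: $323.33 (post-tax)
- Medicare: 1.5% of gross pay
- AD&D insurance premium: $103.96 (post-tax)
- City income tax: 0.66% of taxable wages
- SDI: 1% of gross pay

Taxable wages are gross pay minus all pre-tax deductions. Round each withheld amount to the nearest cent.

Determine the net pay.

Dependent care FSA: $91.81
401(k) contribution: $7,829.67 × 0.0597 = $467.43
Pre-tax total = $91.81 + $467.43 = $559.24
Taxable wages = $7,829.67 − $559.24 = $7,270.43
State income tax: $7,270.43 × 0.0323 = $234.83
City income tax: $7,270.43 × 0.0066 = $47.98
Federal income tax: $7,270.43 × 0.21 = $1,526.79
Medicare: $7,829.67 × 0.015 = $117.45
SDI: $7,829.67 × 0.01 = $78.30
PFL insurance: $7,829.67 × 0.01 = $78.30
Vision plan: $323.33
AD&D insurance premium: $103.96
Total deductions = $91.81 + $467.43 + $234.83 + $47.98 + $1,526.79 + $117.45 + $78.30 + $78.30 + $323.33 + $103.96 = $3,070.18
Net pay = $7,829.67 − $3,070.18 = $4,759.49

$4,759.49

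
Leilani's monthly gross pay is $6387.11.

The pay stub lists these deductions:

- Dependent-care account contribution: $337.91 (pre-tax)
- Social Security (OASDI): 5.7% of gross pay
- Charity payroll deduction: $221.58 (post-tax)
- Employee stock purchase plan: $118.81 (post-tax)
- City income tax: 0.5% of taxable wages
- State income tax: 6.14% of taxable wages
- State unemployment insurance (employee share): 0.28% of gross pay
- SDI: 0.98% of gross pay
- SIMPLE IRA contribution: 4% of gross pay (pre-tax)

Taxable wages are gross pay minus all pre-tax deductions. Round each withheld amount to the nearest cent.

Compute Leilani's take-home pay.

Dependent-care account contribution: $337.91
SIMPLE IRA contribution: $6387.11 × 0.04 = $255.48
Pre-tax total = $337.91 + $255.48 = $593.39
Taxable wages = $6387.11 − $593.39 = $5793.72
State income tax: $5793.72 × 0.0614 = $355.73
City income tax: $5793.72 × 0.005 = $28.97
Social Security (OASDI): $6387.11 × 0.057 = $364.07
State unemployment insurance (employee share): $6387.11 × 0.0028 = $17.88
SDI: $6387.11 × 0.0098 = $62.59
Charity payroll deduction: $221.58
Employee stock purchase plan: $118.81
Total deductions = $337.91 + $255.48 + $355.73 + $28.97 + $364.07 + $17.88 + $62.59 + $221.58 + $118.81 = $1763.02
Net pay = $6387.11 − $1763.02 = $4624.09

$4624.09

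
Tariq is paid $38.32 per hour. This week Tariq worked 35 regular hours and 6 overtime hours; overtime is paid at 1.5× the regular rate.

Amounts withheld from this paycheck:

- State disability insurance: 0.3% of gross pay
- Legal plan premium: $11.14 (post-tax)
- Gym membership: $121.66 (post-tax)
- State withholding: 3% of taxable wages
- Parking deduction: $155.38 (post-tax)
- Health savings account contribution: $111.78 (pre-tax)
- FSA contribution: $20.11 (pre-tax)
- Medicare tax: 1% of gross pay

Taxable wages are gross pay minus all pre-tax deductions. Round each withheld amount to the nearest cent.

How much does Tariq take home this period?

$1197.46

Regular pay: 35 × $38.32 = $1341.20
Overtime pay: 6 × $38.32 × 1.5 = $344.88
Gross pay = $1341.20 + $344.88 = $1686.08
Health savings account contribution: $111.78
FSA contribution: $20.11
Pre-tax total = $111.78 + $20.11 = $131.89
Taxable wages = $1686.08 − $131.89 = $1554.19
State withholding: $1554.19 × 0.03 = $46.63
Medicare tax: $1686.08 × 0.01 = $16.86
State disability insurance: $1686.08 × 0.003 = $5.06
Gym membership: $121.66
Legal plan premium: $11.14
Parking deduction: $155.38
Total deductions = $111.78 + $20.11 + $46.63 + $16.86 + $5.06 + $121.66 + $11.14 + $155.38 = $488.62
Net pay = $1686.08 − $488.62 = $1197.46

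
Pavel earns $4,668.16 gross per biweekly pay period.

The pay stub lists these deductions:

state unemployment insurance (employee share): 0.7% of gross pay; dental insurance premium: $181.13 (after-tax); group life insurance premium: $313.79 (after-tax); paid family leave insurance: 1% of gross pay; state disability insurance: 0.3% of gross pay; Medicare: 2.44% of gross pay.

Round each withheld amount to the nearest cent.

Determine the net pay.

$3,965.98

Medicare: $4,668.16 × 0.0244 = $113.90
State disability insurance: $4,668.16 × 0.003 = $14.00
State unemployment insurance (employee share): $4,668.16 × 0.007 = $32.68
Paid family leave insurance: $4,668.16 × 0.01 = $46.68
Group life insurance premium: $313.79
Dental insurance premium: $181.13
Total deductions = $113.90 + $14.00 + $32.68 + $46.68 + $313.79 + $181.13 = $702.18
Net pay = $4,668.16 − $702.18 = $3,965.98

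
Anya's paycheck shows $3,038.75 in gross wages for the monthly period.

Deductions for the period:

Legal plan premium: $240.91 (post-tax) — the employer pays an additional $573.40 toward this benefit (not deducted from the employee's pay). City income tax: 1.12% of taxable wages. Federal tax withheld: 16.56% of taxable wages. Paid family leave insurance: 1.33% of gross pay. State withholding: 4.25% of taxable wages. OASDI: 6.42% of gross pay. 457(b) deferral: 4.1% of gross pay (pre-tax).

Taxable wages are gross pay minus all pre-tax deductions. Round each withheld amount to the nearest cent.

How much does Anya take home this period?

$1,798.67

457(b) deferral: $3,038.75 × 0.041 = $124.59
Taxable wages = $3,038.75 − $124.59 = $2,914.16
City income tax: $2,914.16 × 0.0112 = $32.64
State withholding: $2,914.16 × 0.0425 = $123.85
Federal tax withheld: $2,914.16 × 0.1656 = $482.58
Paid family leave insurance: $3,038.75 × 0.0133 = $40.42
OASDI: $3,038.75 × 0.0642 = $195.09
Legal plan premium: $240.91
(Employer's $573.40 toward legal plan premium is not withheld from the employee.)
Total deductions = $124.59 + $32.64 + $123.85 + $482.58 + $40.42 + $195.09 + $240.91 = $1,240.08
Net pay = $3,038.75 − $1,240.08 = $1,798.67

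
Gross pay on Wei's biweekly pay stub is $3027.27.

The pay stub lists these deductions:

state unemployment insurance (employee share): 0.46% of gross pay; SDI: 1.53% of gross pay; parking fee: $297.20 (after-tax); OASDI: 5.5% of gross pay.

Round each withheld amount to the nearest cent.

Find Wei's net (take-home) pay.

State unemployment insurance (employee share): $3027.27 × 0.0046 = $13.93
SDI: $3027.27 × 0.0153 = $46.32
OASDI: $3027.27 × 0.055 = $166.50
Parking fee: $297.20
Total deductions = $13.93 + $46.32 + $166.50 + $297.20 = $523.95
Net pay = $3027.27 − $523.95 = $2503.32

$2503.32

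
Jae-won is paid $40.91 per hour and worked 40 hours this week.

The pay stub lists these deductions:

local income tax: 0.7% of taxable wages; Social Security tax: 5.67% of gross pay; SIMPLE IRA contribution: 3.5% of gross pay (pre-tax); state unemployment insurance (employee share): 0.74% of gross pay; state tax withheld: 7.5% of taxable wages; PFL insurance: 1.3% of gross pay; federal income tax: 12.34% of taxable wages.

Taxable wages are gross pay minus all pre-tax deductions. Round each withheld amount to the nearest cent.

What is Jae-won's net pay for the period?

$1128.63

Gross pay: 40 × $40.91 = $1636.40
SIMPLE IRA contribution: $1636.40 × 0.035 = $57.27
Taxable wages = $1636.40 − $57.27 = $1579.13
Federal income tax: $1579.13 × 0.1234 = $194.86
State tax withheld: $1579.13 × 0.075 = $118.43
Local income tax: $1579.13 × 0.007 = $11.05
State unemployment insurance (employee share): $1636.40 × 0.0074 = $12.11
PFL insurance: $1636.40 × 0.013 = $21.27
Social Security tax: $1636.40 × 0.0567 = $92.78
Total deductions = $57.27 + $194.86 + $118.43 + $11.05 + $12.11 + $21.27 + $92.78 = $507.77
Net pay = $1636.40 − $507.77 = $1128.63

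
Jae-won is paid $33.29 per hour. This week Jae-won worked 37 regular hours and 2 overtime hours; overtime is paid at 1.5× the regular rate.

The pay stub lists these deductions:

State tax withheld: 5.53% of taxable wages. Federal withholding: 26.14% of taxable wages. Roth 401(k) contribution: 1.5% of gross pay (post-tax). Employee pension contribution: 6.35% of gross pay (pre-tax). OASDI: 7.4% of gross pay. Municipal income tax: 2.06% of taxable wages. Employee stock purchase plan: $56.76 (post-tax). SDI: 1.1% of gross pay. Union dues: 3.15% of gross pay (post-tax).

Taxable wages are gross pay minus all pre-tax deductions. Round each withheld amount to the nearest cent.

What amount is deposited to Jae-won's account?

Regular pay: 37 × $33.29 = $1,231.73
Overtime pay: 2 × $33.29 × 1.5 = $99.87
Gross pay = $1,231.73 + $99.87 = $1,331.60
Employee pension contribution: $1,331.60 × 0.0635 = $84.56
Taxable wages = $1,331.60 − $84.56 = $1,247.04
Municipal income tax: $1,247.04 × 0.0206 = $25.69
Federal withholding: $1,247.04 × 0.2614 = $325.98
State tax withheld: $1,247.04 × 0.0553 = $68.96
SDI: $1,331.60 × 0.011 = $14.65
OASDI: $1,331.60 × 0.074 = $98.54
Union dues: $1,331.60 × 0.0315 = $41.95
Roth 401(k) contribution: $1,331.60 × 0.015 = $19.97
Employee stock purchase plan: $56.76
Total deductions = $84.56 + $25.69 + $325.98 + $68.96 + $14.65 + $98.54 + $41.95 + $19.97 + $56.76 = $737.06
Net pay = $1,331.60 − $737.06 = $594.54

$594.54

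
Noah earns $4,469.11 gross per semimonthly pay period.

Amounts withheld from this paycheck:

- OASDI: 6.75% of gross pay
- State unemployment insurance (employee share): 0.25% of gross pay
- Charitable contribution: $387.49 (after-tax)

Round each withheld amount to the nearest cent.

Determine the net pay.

$3,768.79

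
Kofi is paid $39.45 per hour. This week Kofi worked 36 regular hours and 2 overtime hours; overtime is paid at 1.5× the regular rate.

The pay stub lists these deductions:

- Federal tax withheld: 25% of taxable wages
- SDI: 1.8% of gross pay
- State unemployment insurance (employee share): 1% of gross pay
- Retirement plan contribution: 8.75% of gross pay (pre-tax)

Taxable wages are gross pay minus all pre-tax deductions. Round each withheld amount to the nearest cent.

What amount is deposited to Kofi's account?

Regular pay: 36 × $39.45 = $1420.20
Overtime pay: 2 × $39.45 × 1.5 = $118.35
Gross pay = $1420.20 + $118.35 = $1538.55
Retirement plan contribution: $1538.55 × 0.0875 = $134.62
Taxable wages = $1538.55 − $134.62 = $1403.93
Federal tax withheld: $1403.93 × 0.25 = $350.98
SDI: $1538.55 × 0.018 = $27.69
State unemployment insurance (employee share): $1538.55 × 0.01 = $15.39
Total deductions = $134.62 + $350.98 + $27.69 + $15.39 = $528.68
Net pay = $1538.55 − $528.68 = $1009.87

$1009.87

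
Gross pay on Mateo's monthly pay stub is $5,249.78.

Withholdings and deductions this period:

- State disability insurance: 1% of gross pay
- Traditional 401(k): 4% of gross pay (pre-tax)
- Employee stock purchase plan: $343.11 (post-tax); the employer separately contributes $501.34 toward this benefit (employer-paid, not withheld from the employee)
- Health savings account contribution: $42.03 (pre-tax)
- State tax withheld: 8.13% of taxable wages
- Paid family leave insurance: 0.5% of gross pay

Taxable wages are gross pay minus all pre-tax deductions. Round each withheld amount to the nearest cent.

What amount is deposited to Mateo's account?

$4,169.58

Traditional 401(k): $5,249.78 × 0.04 = $209.99
Health savings account contribution: $42.03
Pre-tax total = $209.99 + $42.03 = $252.02
Taxable wages = $5,249.78 − $252.02 = $4,997.76
State tax withheld: $4,997.76 × 0.0813 = $406.32
Paid family leave insurance: $5,249.78 × 0.005 = $26.25
State disability insurance: $5,249.78 × 0.01 = $52.50
Employee stock purchase plan: $343.11
(Employer's $501.34 toward employee stock purchase plan is not withheld from the employee.)
Total deductions = $209.99 + $42.03 + $406.32 + $26.25 + $52.50 + $343.11 = $1,080.20
Net pay = $5,249.78 − $1,080.20 = $4,169.58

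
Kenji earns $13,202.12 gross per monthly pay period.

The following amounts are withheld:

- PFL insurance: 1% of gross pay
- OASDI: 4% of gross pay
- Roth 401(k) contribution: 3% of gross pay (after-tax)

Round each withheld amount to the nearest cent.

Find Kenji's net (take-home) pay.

$12,145.96

OASDI: $13,202.12 × 0.04 = $528.08
PFL insurance: $13,202.12 × 0.01 = $132.02
Roth 401(k) contribution: $13,202.12 × 0.03 = $396.06
Total deductions = $528.08 + $132.02 + $396.06 = $1,056.16
Net pay = $13,202.12 − $1,056.16 = $12,145.96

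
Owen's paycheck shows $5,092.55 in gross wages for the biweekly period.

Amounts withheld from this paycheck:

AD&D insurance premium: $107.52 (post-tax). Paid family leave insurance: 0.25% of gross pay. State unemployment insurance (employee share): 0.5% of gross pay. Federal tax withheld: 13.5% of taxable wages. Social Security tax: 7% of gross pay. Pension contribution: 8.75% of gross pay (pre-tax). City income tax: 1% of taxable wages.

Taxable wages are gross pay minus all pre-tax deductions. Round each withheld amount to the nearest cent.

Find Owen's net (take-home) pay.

Pension contribution: $5,092.55 × 0.0875 = $445.60
Taxable wages = $5,092.55 − $445.60 = $4,646.95
Federal tax withheld: $4,646.95 × 0.135 = $627.34
City income tax: $4,646.95 × 0.01 = $46.47
Social Security tax: $5,092.55 × 0.07 = $356.48
Paid family leave insurance: $5,092.55 × 0.0025 = $12.73
State unemployment insurance (employee share): $5,092.55 × 0.005 = $25.46
AD&D insurance premium: $107.52
Total deductions = $445.60 + $627.34 + $46.47 + $356.48 + $12.73 + $25.46 + $107.52 = $1,621.60
Net pay = $5,092.55 − $1,621.60 = $3,470.95

$3,470.95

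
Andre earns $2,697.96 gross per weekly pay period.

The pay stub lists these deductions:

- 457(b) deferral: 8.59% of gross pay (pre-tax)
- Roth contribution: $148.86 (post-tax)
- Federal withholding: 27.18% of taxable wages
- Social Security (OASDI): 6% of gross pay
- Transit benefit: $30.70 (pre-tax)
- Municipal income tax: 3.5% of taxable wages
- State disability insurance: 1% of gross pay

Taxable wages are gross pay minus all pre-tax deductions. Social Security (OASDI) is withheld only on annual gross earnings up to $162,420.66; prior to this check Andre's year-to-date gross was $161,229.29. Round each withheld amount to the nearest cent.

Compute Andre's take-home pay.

Transit benefit: $30.70
457(b) deferral: $2,697.96 × 0.0859 = $231.75
Pre-tax total = $30.70 + $231.75 = $262.45
Taxable wages = $2,697.96 − $262.45 = $2,435.51
Federal withholding: $2,435.51 × 0.2718 = $661.97
Municipal income tax: $2,435.51 × 0.035 = $85.24
Social Security (OASDI): only $162,420.66 − $161,229.29 = $1,191.37 of this check is subject → $1,191.37 × 0.06 = $71.48
State disability insurance: $2,697.96 × 0.01 = $26.98
Roth contribution: $148.86
Total deductions = $30.70 + $231.75 + $661.97 + $85.24 + $71.48 + $26.98 + $148.86 = $1,256.98
Net pay = $2,697.96 − $1,256.98 = $1,440.98

$1,440.98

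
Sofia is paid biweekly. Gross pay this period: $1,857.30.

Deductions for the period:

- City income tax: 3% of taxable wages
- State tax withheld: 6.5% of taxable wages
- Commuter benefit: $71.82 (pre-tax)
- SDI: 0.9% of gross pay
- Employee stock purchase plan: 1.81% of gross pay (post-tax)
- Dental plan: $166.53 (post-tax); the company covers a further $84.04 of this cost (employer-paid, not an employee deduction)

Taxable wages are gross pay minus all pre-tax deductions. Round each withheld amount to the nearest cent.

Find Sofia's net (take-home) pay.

Commuter benefit: $71.82
Taxable wages = $1,857.30 − $71.82 = $1,785.48
City income tax: $1,785.48 × 0.03 = $53.56
State tax withheld: $1,785.48 × 0.065 = $116.06
SDI: $1,857.30 × 0.009 = $16.72
Employee stock purchase plan: $1,857.30 × 0.0181 = $33.62
Dental plan: $166.53
(Employer's $84.04 toward dental plan is not withheld from the employee.)
Total deductions = $71.82 + $53.56 + $116.06 + $16.72 + $33.62 + $166.53 = $458.31
Net pay = $1,857.30 − $458.31 = $1,398.99

$1,398.99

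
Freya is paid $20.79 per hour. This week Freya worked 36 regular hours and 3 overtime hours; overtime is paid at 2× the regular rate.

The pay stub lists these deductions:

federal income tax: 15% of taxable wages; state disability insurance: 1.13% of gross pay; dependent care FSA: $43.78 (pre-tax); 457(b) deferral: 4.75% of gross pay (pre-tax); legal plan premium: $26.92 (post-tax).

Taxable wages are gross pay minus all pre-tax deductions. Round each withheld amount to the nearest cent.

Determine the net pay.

$632.94

Regular pay: 36 × $20.79 = $748.44
Overtime pay: 3 × $20.79 × 2 = $124.74
Gross pay = $748.44 + $124.74 = $873.18
Dependent care FSA: $43.78
457(b) deferral: $873.18 × 0.0475 = $41.48
Pre-tax total = $43.78 + $41.48 = $85.26
Taxable wages = $873.18 − $85.26 = $787.92
Federal income tax: $787.92 × 0.15 = $118.19
State disability insurance: $873.18 × 0.0113 = $9.87
Legal plan premium: $26.92
Total deductions = $43.78 + $41.48 + $118.19 + $9.87 + $26.92 = $240.24
Net pay = $873.18 − $240.24 = $632.94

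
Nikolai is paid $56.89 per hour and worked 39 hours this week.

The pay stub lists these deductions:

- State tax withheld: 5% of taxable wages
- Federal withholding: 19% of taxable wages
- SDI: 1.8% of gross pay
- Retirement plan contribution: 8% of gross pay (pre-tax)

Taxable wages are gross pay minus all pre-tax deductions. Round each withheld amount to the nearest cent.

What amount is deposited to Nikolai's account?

$1,511.38

Gross pay: 39 × $56.89 = $2,218.71
Retirement plan contribution: $2,218.71 × 0.08 = $177.50
Taxable wages = $2,218.71 − $177.50 = $2,041.21
State tax withheld: $2,041.21 × 0.05 = $102.06
Federal withholding: $2,041.21 × 0.19 = $387.83
SDI: $2,218.71 × 0.018 = $39.94
Total deductions = $177.50 + $102.06 + $387.83 + $39.94 = $707.33
Net pay = $2,218.71 − $707.33 = $1,511.38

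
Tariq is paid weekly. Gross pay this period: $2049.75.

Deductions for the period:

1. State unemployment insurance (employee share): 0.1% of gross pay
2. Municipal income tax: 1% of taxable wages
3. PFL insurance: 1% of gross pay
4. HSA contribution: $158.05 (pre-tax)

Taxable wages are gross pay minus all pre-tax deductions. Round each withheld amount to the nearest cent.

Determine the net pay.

HSA contribution: $158.05
Taxable wages = $2049.75 − $158.05 = $1891.70
Municipal income tax: $1891.70 × 0.01 = $18.92
State unemployment insurance (employee share): $2049.75 × 0.001 = $2.05
PFL insurance: $2049.75 × 0.01 = $20.50
Total deductions = $158.05 + $18.92 + $2.05 + $20.50 = $199.52
Net pay = $2049.75 − $199.52 = $1850.23

$1850.23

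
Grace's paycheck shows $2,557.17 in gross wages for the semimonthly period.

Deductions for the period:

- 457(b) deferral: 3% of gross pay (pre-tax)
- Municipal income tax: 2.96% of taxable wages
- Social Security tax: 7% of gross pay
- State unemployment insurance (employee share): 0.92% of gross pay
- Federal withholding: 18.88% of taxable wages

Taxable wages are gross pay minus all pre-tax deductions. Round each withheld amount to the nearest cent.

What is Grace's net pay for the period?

457(b) deferral: $2,557.17 × 0.03 = $76.72
Taxable wages = $2,557.17 − $76.72 = $2,480.45
Federal withholding: $2,480.45 × 0.1888 = $468.31
Municipal income tax: $2,480.45 × 0.0296 = $73.42
Social Security tax: $2,557.17 × 0.07 = $179.00
State unemployment insurance (employee share): $2,557.17 × 0.0092 = $23.53
Total deductions = $76.72 + $468.31 + $73.42 + $179.00 + $23.53 = $820.98
Net pay = $2,557.17 − $820.98 = $1,736.19

$1,736.19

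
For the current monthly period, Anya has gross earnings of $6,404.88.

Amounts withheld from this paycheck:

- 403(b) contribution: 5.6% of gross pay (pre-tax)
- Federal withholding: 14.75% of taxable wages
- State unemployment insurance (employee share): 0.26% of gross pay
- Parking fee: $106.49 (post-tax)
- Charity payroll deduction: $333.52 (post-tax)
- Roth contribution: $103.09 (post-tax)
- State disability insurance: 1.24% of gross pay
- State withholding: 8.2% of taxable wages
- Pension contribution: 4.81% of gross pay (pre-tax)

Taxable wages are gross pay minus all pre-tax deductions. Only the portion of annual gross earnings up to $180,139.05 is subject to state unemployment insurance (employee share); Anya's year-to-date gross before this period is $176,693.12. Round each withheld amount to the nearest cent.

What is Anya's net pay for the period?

$3,789.75

403(b) contribution: $6,404.88 × 0.056 = $358.67
Pension contribution: $6,404.88 × 0.0481 = $308.07
Pre-tax total = $358.67 + $308.07 = $666.74
Taxable wages = $6,404.88 − $666.74 = $5,738.14
Federal withholding: $5,738.14 × 0.1475 = $846.38
State withholding: $5,738.14 × 0.082 = $470.53
State unemployment insurance (employee share): only $180,139.05 − $176,693.12 = $3,445.93 of this check is subject → $3,445.93 × 0.0026 = $8.96
State disability insurance: $6,404.88 × 0.0124 = $79.42
Charity payroll deduction: $333.52
Parking fee: $106.49
Roth contribution: $103.09
Total deductions = $358.67 + $308.07 + $846.38 + $470.53 + $8.96 + $79.42 + $333.52 + $106.49 + $103.09 = $2,615.13
Net pay = $6,404.88 − $2,615.13 = $3,789.75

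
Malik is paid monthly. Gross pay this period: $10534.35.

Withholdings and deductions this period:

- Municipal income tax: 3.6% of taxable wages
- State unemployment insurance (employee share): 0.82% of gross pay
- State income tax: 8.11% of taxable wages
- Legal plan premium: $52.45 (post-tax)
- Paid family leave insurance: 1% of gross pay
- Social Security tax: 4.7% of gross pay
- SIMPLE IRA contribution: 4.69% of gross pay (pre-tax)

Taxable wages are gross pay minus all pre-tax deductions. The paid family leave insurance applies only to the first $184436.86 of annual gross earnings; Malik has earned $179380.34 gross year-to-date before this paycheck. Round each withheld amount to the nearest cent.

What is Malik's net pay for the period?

$8180.06

SIMPLE IRA contribution: $10534.35 × 0.0469 = $494.06
Taxable wages = $10534.35 − $494.06 = $10040.29
State income tax: $10040.29 × 0.0811 = $814.27
Municipal income tax: $10040.29 × 0.036 = $361.45
State unemployment insurance (employee share): $10534.35 × 0.0082 = $86.38
Paid family leave insurance: only $184436.86 − $179380.34 = $5056.52 of this check is subject → $5056.52 × 0.01 = $50.57
Social Security tax: $10534.35 × 0.047 = $495.11
Legal plan premium: $52.45
Total deductions = $494.06 + $814.27 + $361.45 + $86.38 + $50.57 + $495.11 + $52.45 = $2354.29
Net pay = $10534.35 − $2354.29 = $8180.06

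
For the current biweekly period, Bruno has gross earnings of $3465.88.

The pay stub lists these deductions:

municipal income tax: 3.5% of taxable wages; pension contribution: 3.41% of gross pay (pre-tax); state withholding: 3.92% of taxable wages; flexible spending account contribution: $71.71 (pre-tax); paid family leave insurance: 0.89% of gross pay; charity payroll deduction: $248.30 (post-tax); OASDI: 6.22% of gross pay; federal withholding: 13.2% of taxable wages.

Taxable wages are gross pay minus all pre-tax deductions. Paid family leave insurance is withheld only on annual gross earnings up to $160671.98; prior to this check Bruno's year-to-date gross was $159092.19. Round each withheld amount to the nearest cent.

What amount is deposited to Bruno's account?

Pension contribution: $3465.88 × 0.0341 = $118.19
Flexible spending account contribution: $71.71
Pre-tax total = $118.19 + $71.71 = $189.90
Taxable wages = $3465.88 − $189.90 = $3275.98
State withholding: $3275.98 × 0.0392 = $128.42
Municipal income tax: $3275.98 × 0.035 = $114.66
Federal withholding: $3275.98 × 0.132 = $432.43
OASDI: $3465.88 × 0.0622 = $215.58
Paid family leave insurance: only $160671.98 − $159092.19 = $1579.79 of this check is subject → $1579.79 × 0.0089 = $14.06
Charity payroll deduction: $248.30
Total deductions = $118.19 + $71.71 + $128.42 + $114.66 + $432.43 + $215.58 + $14.06 + $248.30 = $1343.35
Net pay = $3465.88 − $1343.35 = $2122.53

$2122.53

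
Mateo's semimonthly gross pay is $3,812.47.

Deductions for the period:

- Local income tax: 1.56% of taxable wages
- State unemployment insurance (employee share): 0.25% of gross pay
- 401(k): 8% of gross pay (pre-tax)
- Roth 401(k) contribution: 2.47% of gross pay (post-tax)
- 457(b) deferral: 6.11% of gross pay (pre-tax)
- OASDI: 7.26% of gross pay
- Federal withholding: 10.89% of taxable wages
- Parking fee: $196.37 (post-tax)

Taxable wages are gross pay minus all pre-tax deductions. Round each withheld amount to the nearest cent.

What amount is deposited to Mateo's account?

457(b) deferral: $3,812.47 × 0.0611 = $232.94
401(k): $3,812.47 × 0.08 = $305.00
Pre-tax total = $232.94 + $305.00 = $537.94
Taxable wages = $3,812.47 − $537.94 = $3,274.53
Federal withholding: $3,274.53 × 0.1089 = $356.60
Local income tax: $3,274.53 × 0.0156 = $51.08
OASDI: $3,812.47 × 0.0726 = $276.79
State unemployment insurance (employee share): $3,812.47 × 0.0025 = $9.53
Parking fee: $196.37
Roth 401(k) contribution: $3,812.47 × 0.0247 = $94.17
Total deductions = $232.94 + $305.00 + $356.60 + $51.08 + $276.79 + $9.53 + $196.37 + $94.17 = $1,522.48
Net pay = $3,812.47 − $1,522.48 = $2,289.99

$2,289.99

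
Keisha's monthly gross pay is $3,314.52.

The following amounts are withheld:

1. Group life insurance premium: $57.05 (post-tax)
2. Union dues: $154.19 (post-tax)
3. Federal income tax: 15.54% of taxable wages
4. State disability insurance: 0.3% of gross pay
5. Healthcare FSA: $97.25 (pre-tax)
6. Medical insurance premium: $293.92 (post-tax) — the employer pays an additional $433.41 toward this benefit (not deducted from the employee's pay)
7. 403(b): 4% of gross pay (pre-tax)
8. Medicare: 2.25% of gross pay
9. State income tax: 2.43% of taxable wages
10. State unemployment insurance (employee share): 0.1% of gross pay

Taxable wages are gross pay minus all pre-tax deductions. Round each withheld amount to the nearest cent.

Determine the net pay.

$1,937.38

403(b): $3,314.52 × 0.04 = $132.58
Healthcare FSA: $97.25
Pre-tax total = $132.58 + $97.25 = $229.83
Taxable wages = $3,314.52 − $229.83 = $3,084.69
Federal income tax: $3,084.69 × 0.1554 = $479.36
State income tax: $3,084.69 × 0.0243 = $74.96
Medicare: $3,314.52 × 0.0225 = $74.58
State unemployment insurance (employee share): $3,314.52 × 0.001 = $3.31
State disability insurance: $3,314.52 × 0.003 = $9.94
Medical insurance premium: $293.92
Group life insurance premium: $57.05
Union dues: $154.19
(Employer's $433.41 toward medical insurance premium is not withheld from the employee.)
Total deductions = $132.58 + $97.25 + $479.36 + $74.96 + $74.58 + $3.31 + $9.94 + $293.92 + $57.05 + $154.19 = $1,377.14
Net pay = $3,314.52 − $1,377.14 = $1,937.38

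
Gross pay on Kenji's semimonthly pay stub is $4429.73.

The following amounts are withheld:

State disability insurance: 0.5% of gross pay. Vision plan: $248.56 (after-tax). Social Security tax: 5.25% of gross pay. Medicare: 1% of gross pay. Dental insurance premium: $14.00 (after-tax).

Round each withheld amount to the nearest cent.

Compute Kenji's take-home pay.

$3868.16

Social Security tax: $4429.73 × 0.0525 = $232.56
State disability insurance: $4429.73 × 0.005 = $22.15
Medicare: $4429.73 × 0.01 = $44.30
Vision plan: $248.56
Dental insurance premium: $14.00
Total deductions = $232.56 + $22.15 + $44.30 + $248.56 + $14.00 = $561.57
Net pay = $4429.73 − $561.57 = $3868.16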